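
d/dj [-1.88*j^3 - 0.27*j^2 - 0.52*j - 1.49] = -5.64*j^2 - 0.54*j - 0.52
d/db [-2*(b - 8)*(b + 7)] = 2 - 4*b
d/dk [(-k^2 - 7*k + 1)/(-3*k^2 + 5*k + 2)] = (-26*k^2 + 2*k - 19)/(9*k^4 - 30*k^3 + 13*k^2 + 20*k + 4)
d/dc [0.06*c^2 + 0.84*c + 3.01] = 0.12*c + 0.84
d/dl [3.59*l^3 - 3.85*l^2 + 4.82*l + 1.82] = 10.77*l^2 - 7.7*l + 4.82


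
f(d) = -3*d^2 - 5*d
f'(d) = -6*d - 5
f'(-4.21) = 20.26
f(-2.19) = -3.44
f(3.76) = -61.21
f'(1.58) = -14.48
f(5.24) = -108.57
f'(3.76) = -27.56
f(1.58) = -15.39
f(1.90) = -20.33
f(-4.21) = -32.12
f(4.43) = -81.02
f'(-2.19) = 8.14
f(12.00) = -492.00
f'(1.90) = -16.40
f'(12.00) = -77.00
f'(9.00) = -59.00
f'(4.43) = -31.58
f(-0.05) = 0.24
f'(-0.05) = -4.70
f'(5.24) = -36.44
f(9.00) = -288.00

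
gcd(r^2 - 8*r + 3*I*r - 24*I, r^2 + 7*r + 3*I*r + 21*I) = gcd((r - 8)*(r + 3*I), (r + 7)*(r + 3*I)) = r + 3*I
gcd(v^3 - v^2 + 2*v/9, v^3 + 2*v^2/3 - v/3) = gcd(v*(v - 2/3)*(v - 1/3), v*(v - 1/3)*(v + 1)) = v^2 - v/3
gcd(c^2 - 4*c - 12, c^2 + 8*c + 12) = c + 2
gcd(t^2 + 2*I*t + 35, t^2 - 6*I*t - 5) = t - 5*I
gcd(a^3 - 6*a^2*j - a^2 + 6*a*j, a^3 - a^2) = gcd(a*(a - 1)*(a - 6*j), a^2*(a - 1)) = a^2 - a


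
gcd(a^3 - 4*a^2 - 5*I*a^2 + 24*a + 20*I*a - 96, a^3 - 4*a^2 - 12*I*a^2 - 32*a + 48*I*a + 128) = a^2 + a*(-4 - 8*I) + 32*I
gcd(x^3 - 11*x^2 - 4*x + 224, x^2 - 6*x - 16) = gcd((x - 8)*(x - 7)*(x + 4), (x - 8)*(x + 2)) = x - 8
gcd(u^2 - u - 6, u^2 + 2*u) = u + 2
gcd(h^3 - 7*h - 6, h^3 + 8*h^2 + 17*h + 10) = h^2 + 3*h + 2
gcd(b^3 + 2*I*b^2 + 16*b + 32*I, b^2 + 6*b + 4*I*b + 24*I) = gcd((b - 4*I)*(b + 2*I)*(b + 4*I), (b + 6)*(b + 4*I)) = b + 4*I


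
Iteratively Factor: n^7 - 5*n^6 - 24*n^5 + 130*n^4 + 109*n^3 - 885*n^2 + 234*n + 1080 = (n + 1)*(n^6 - 6*n^5 - 18*n^4 + 148*n^3 - 39*n^2 - 846*n + 1080) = (n - 5)*(n + 1)*(n^5 - n^4 - 23*n^3 + 33*n^2 + 126*n - 216) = (n - 5)*(n - 2)*(n + 1)*(n^4 + n^3 - 21*n^2 - 9*n + 108) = (n - 5)*(n - 2)*(n + 1)*(n + 4)*(n^3 - 3*n^2 - 9*n + 27) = (n - 5)*(n - 3)*(n - 2)*(n + 1)*(n + 4)*(n^2 - 9) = (n - 5)*(n - 3)*(n - 2)*(n + 1)*(n + 3)*(n + 4)*(n - 3)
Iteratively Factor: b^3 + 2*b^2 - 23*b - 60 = (b - 5)*(b^2 + 7*b + 12) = (b - 5)*(b + 4)*(b + 3)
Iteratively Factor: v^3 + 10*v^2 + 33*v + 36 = (v + 3)*(v^2 + 7*v + 12) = (v + 3)*(v + 4)*(v + 3)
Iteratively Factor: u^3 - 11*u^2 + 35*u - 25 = (u - 1)*(u^2 - 10*u + 25) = (u - 5)*(u - 1)*(u - 5)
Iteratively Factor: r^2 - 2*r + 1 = (r - 1)*(r - 1)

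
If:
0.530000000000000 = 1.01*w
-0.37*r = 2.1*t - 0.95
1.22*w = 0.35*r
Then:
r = 1.83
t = 0.13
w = 0.52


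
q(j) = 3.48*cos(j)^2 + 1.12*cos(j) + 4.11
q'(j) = -6.96*sin(j)*cos(j) - 1.12*sin(j)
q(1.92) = 4.13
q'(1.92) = 1.19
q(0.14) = 8.63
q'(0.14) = -1.12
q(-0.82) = 6.49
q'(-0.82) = 4.29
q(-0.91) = 6.11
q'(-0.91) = 4.26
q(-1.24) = 4.84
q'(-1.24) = 3.20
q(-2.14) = 4.52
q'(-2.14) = -2.22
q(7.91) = 4.06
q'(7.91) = -0.73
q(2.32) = 4.96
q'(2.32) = 2.65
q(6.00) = 8.39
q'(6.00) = 2.18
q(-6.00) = 8.39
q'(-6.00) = -2.18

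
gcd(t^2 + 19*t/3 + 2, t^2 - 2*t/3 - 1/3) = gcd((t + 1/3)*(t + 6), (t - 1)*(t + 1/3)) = t + 1/3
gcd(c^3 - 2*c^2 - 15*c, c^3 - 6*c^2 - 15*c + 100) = c - 5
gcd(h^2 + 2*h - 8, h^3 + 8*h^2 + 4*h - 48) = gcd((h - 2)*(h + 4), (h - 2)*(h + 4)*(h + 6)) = h^2 + 2*h - 8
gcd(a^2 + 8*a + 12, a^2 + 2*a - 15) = 1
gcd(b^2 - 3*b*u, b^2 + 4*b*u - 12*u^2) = 1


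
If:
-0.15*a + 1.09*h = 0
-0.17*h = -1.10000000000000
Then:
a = 47.02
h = 6.47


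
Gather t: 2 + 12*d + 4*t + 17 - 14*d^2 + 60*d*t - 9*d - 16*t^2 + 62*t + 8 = -14*d^2 + 3*d - 16*t^2 + t*(60*d + 66) + 27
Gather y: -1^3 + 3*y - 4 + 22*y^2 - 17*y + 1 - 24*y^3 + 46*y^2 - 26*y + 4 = -24*y^3 + 68*y^2 - 40*y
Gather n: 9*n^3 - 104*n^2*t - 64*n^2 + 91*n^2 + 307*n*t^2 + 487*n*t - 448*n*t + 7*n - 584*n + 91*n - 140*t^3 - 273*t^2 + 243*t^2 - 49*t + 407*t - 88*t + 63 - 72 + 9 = 9*n^3 + n^2*(27 - 104*t) + n*(307*t^2 + 39*t - 486) - 140*t^3 - 30*t^2 + 270*t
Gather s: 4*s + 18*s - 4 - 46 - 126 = 22*s - 176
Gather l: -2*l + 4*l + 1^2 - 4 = 2*l - 3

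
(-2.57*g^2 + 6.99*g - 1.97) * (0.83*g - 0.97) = -2.1331*g^3 + 8.2946*g^2 - 8.4154*g + 1.9109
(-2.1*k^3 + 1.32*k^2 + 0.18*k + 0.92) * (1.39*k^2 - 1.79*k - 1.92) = -2.919*k^5 + 5.5938*k^4 + 1.9194*k^3 - 1.5778*k^2 - 1.9924*k - 1.7664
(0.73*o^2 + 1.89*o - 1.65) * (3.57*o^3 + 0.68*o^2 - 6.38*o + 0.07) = 2.6061*o^5 + 7.2437*o^4 - 9.2627*o^3 - 13.1291*o^2 + 10.6593*o - 0.1155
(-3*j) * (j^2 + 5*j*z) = -3*j^3 - 15*j^2*z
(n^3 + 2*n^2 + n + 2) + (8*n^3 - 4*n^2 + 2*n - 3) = 9*n^3 - 2*n^2 + 3*n - 1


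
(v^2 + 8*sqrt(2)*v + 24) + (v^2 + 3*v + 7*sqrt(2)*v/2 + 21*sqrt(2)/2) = 2*v^2 + 3*v + 23*sqrt(2)*v/2 + 21*sqrt(2)/2 + 24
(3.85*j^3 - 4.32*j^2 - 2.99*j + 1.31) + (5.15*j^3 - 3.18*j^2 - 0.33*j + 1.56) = 9.0*j^3 - 7.5*j^2 - 3.32*j + 2.87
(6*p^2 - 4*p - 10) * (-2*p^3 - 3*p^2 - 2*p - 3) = -12*p^5 - 10*p^4 + 20*p^3 + 20*p^2 + 32*p + 30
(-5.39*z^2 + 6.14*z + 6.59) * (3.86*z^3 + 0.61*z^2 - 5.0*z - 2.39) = -20.8054*z^5 + 20.4125*z^4 + 56.1328*z^3 - 13.798*z^2 - 47.6246*z - 15.7501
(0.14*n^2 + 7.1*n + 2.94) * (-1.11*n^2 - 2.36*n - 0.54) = -0.1554*n^4 - 8.2114*n^3 - 20.095*n^2 - 10.7724*n - 1.5876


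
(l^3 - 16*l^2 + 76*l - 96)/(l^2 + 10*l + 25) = (l^3 - 16*l^2 + 76*l - 96)/(l^2 + 10*l + 25)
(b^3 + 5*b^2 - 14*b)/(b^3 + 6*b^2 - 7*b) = (b - 2)/(b - 1)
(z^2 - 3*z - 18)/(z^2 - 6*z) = (z + 3)/z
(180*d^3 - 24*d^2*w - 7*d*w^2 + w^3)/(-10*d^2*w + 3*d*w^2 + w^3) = (36*d^2 - 12*d*w + w^2)/(w*(-2*d + w))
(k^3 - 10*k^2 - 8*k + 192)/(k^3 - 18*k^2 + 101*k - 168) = (k^2 - 2*k - 24)/(k^2 - 10*k + 21)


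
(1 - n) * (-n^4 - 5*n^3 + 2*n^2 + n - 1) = n^5 + 4*n^4 - 7*n^3 + n^2 + 2*n - 1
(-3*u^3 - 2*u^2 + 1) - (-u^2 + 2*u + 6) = -3*u^3 - u^2 - 2*u - 5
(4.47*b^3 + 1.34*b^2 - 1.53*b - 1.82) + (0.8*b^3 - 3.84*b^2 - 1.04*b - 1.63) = 5.27*b^3 - 2.5*b^2 - 2.57*b - 3.45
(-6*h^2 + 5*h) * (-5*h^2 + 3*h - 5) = 30*h^4 - 43*h^3 + 45*h^2 - 25*h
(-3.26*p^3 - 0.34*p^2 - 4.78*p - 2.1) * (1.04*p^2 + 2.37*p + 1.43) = -3.3904*p^5 - 8.0798*p^4 - 10.4388*p^3 - 13.9988*p^2 - 11.8124*p - 3.003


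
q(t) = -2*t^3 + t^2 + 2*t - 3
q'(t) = -6*t^2 + 2*t + 2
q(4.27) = -131.94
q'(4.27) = -98.86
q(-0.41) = -3.51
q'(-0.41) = 0.17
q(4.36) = -141.03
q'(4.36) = -103.34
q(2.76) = -31.91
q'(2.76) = -38.19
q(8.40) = -1101.05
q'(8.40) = -404.56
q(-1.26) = 0.07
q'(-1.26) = -10.05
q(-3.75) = 109.03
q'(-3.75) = -89.88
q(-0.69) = -3.25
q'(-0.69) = -2.24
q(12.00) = -3291.00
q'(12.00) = -838.00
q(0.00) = -3.00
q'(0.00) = 2.00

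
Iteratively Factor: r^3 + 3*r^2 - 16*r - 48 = (r + 4)*(r^2 - r - 12) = (r + 3)*(r + 4)*(r - 4)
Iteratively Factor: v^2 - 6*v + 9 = (v - 3)*(v - 3)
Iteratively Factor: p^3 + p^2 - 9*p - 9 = (p + 1)*(p^2 - 9) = (p - 3)*(p + 1)*(p + 3)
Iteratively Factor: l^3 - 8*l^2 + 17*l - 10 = (l - 2)*(l^2 - 6*l + 5) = (l - 2)*(l - 1)*(l - 5)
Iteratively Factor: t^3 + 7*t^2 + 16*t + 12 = (t + 3)*(t^2 + 4*t + 4) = (t + 2)*(t + 3)*(t + 2)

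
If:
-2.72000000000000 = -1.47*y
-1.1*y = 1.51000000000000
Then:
No Solution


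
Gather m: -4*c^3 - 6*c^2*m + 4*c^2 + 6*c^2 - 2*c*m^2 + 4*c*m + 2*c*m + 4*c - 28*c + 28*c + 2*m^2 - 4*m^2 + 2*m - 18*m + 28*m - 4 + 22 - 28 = -4*c^3 + 10*c^2 + 4*c + m^2*(-2*c - 2) + m*(-6*c^2 + 6*c + 12) - 10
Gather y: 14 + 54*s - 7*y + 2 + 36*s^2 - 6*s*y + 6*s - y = 36*s^2 + 60*s + y*(-6*s - 8) + 16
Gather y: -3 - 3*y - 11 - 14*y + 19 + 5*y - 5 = -12*y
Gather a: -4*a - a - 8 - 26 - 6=-5*a - 40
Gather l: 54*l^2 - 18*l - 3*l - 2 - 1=54*l^2 - 21*l - 3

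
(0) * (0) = 0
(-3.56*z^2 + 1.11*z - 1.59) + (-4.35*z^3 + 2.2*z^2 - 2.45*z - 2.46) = -4.35*z^3 - 1.36*z^2 - 1.34*z - 4.05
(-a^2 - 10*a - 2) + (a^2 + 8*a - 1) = -2*a - 3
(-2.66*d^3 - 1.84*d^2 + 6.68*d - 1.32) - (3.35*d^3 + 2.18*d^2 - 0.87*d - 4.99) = -6.01*d^3 - 4.02*d^2 + 7.55*d + 3.67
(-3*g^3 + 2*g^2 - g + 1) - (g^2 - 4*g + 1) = -3*g^3 + g^2 + 3*g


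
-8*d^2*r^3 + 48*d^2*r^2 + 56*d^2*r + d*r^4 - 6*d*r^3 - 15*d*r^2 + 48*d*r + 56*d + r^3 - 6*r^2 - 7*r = (-8*d + r)*(r - 7)*(r + 1)*(d*r + 1)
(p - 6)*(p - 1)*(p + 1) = p^3 - 6*p^2 - p + 6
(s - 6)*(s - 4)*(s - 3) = s^3 - 13*s^2 + 54*s - 72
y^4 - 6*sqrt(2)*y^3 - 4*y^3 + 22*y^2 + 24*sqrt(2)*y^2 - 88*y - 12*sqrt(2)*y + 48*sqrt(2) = (y - 4)*(y - 3*sqrt(2))*(y - 2*sqrt(2))*(y - sqrt(2))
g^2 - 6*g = g*(g - 6)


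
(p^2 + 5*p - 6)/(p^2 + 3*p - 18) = (p - 1)/(p - 3)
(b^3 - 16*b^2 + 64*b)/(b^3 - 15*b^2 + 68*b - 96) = b*(b - 8)/(b^2 - 7*b + 12)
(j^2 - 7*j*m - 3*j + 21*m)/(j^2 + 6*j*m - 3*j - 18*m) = (j - 7*m)/(j + 6*m)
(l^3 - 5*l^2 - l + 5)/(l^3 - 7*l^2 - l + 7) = (l - 5)/(l - 7)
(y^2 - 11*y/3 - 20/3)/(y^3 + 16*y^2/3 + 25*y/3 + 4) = (y - 5)/(y^2 + 4*y + 3)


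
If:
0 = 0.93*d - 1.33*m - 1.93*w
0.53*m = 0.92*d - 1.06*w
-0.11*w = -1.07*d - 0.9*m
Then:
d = 0.00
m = 0.00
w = 0.00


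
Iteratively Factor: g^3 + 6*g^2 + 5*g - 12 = (g - 1)*(g^2 + 7*g + 12) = (g - 1)*(g + 4)*(g + 3)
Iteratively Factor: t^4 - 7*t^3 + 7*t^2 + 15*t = (t + 1)*(t^3 - 8*t^2 + 15*t) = (t - 5)*(t + 1)*(t^2 - 3*t) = t*(t - 5)*(t + 1)*(t - 3)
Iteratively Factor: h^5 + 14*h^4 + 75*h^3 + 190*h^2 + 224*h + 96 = (h + 4)*(h^4 + 10*h^3 + 35*h^2 + 50*h + 24) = (h + 3)*(h + 4)*(h^3 + 7*h^2 + 14*h + 8) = (h + 2)*(h + 3)*(h + 4)*(h^2 + 5*h + 4) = (h + 2)*(h + 3)*(h + 4)^2*(h + 1)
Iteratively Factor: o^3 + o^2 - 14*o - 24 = (o - 4)*(o^2 + 5*o + 6) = (o - 4)*(o + 3)*(o + 2)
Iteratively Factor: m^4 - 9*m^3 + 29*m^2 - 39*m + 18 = (m - 1)*(m^3 - 8*m^2 + 21*m - 18) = (m - 3)*(m - 1)*(m^2 - 5*m + 6) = (m - 3)^2*(m - 1)*(m - 2)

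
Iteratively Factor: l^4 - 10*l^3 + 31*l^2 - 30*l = (l - 5)*(l^3 - 5*l^2 + 6*l) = l*(l - 5)*(l^2 - 5*l + 6) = l*(l - 5)*(l - 2)*(l - 3)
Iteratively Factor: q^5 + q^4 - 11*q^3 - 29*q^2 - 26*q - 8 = (q + 1)*(q^4 - 11*q^2 - 18*q - 8) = (q + 1)^2*(q^3 - q^2 - 10*q - 8) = (q + 1)^2*(q + 2)*(q^2 - 3*q - 4) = (q - 4)*(q + 1)^2*(q + 2)*(q + 1)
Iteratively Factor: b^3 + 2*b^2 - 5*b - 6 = (b + 3)*(b^2 - b - 2) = (b + 1)*(b + 3)*(b - 2)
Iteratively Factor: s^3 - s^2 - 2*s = (s + 1)*(s^2 - 2*s) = (s - 2)*(s + 1)*(s)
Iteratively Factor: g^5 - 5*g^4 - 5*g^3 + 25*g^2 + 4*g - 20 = (g - 5)*(g^4 - 5*g^2 + 4) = (g - 5)*(g + 1)*(g^3 - g^2 - 4*g + 4) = (g - 5)*(g + 1)*(g + 2)*(g^2 - 3*g + 2) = (g - 5)*(g - 1)*(g + 1)*(g + 2)*(g - 2)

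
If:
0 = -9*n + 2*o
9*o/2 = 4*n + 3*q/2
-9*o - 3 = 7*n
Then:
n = -6/95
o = -27/95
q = -13/19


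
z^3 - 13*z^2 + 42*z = z*(z - 7)*(z - 6)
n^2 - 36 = (n - 6)*(n + 6)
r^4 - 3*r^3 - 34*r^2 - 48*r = r*(r - 8)*(r + 2)*(r + 3)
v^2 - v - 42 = (v - 7)*(v + 6)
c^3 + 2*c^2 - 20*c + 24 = (c - 2)^2*(c + 6)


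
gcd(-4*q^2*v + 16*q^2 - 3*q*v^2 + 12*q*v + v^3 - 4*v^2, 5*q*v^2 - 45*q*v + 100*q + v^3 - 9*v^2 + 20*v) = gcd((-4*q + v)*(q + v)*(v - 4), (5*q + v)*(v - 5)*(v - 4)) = v - 4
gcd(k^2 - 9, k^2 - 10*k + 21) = k - 3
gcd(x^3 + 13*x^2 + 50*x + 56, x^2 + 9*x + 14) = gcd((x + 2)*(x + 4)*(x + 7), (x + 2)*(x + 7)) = x^2 + 9*x + 14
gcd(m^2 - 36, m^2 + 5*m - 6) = m + 6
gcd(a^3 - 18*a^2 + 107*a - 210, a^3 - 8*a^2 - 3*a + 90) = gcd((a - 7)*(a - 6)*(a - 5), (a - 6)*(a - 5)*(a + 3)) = a^2 - 11*a + 30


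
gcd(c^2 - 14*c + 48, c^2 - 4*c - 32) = c - 8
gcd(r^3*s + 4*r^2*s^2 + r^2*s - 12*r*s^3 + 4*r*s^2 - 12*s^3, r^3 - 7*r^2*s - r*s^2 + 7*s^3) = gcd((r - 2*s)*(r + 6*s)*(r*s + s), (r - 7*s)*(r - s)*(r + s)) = 1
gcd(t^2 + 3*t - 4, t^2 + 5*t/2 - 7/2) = t - 1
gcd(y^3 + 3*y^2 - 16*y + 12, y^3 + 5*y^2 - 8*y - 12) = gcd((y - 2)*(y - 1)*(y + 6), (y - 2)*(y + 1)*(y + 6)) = y^2 + 4*y - 12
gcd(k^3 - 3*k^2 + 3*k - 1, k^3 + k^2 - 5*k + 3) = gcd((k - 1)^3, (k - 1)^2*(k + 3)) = k^2 - 2*k + 1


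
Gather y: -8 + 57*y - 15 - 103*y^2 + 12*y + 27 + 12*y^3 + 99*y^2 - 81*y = 12*y^3 - 4*y^2 - 12*y + 4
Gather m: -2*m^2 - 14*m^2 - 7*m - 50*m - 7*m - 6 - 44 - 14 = -16*m^2 - 64*m - 64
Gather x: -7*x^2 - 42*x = -7*x^2 - 42*x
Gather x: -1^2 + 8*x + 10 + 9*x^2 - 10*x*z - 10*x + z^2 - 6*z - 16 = 9*x^2 + x*(-10*z - 2) + z^2 - 6*z - 7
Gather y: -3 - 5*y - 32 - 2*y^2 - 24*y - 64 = -2*y^2 - 29*y - 99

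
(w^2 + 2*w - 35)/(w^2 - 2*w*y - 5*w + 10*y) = (-w - 7)/(-w + 2*y)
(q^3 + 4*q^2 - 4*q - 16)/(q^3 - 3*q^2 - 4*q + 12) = (q + 4)/(q - 3)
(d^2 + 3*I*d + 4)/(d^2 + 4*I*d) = (d - I)/d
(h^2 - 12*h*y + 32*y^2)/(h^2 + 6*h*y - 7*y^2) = (h^2 - 12*h*y + 32*y^2)/(h^2 + 6*h*y - 7*y^2)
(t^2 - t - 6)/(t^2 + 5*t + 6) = (t - 3)/(t + 3)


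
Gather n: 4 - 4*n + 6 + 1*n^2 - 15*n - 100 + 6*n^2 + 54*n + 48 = 7*n^2 + 35*n - 42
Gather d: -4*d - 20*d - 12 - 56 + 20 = -24*d - 48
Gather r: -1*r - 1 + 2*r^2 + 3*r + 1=2*r^2 + 2*r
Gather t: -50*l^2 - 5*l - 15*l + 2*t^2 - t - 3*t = -50*l^2 - 20*l + 2*t^2 - 4*t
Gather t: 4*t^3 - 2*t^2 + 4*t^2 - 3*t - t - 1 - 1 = 4*t^3 + 2*t^2 - 4*t - 2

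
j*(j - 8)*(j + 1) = j^3 - 7*j^2 - 8*j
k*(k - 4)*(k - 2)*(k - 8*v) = k^4 - 8*k^3*v - 6*k^3 + 48*k^2*v + 8*k^2 - 64*k*v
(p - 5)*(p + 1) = p^2 - 4*p - 5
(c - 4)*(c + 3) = c^2 - c - 12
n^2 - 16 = (n - 4)*(n + 4)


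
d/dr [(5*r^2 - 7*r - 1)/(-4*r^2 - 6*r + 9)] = (-58*r^2 + 82*r - 69)/(16*r^4 + 48*r^3 - 36*r^2 - 108*r + 81)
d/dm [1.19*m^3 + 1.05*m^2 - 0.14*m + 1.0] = 3.57*m^2 + 2.1*m - 0.14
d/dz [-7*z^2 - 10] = -14*z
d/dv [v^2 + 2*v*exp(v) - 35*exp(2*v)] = 2*v*exp(v) + 2*v - 70*exp(2*v) + 2*exp(v)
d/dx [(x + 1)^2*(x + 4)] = 3*(x + 1)*(x + 3)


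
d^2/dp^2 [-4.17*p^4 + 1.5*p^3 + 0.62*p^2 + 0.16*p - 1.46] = -50.04*p^2 + 9.0*p + 1.24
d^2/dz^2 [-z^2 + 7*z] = -2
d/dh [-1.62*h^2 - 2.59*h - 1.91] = -3.24*h - 2.59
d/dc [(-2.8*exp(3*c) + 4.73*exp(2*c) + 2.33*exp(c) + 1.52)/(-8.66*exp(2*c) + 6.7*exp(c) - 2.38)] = (24.248*exp(4*c) - 37.52*exp(3*c) + 71.8608*exp(2*c) + 3.8116*exp(c) - 15.7294)*exp(c)/(74.9956*exp(4*c) - 116.044*exp(3*c) + 86.1116*exp(2*c) - 31.892*exp(c) + 5.6644)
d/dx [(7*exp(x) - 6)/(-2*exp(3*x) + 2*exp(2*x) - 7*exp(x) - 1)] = (28*exp(3*x) - 50*exp(2*x) + 24*exp(x) - 49)*exp(x)/(4*exp(6*x) - 8*exp(5*x) + 32*exp(4*x) - 24*exp(3*x) + 45*exp(2*x) + 14*exp(x) + 1)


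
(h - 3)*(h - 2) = h^2 - 5*h + 6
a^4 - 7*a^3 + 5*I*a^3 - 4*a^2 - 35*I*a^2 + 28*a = a*(a - 7)*(a + I)*(a + 4*I)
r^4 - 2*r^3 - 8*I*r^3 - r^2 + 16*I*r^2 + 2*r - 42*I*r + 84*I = (r - 2)*(r - 7*I)*(r - 3*I)*(r + 2*I)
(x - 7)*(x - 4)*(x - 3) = x^3 - 14*x^2 + 61*x - 84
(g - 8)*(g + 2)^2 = g^3 - 4*g^2 - 28*g - 32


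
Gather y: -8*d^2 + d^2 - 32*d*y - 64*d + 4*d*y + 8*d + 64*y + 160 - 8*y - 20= -7*d^2 - 56*d + y*(56 - 28*d) + 140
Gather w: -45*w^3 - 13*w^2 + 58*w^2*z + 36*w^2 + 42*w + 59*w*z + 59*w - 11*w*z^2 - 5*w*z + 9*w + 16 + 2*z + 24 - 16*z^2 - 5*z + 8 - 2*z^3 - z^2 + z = -45*w^3 + w^2*(58*z + 23) + w*(-11*z^2 + 54*z + 110) - 2*z^3 - 17*z^2 - 2*z + 48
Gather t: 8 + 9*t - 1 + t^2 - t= t^2 + 8*t + 7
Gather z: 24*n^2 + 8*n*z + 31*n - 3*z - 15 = 24*n^2 + 31*n + z*(8*n - 3) - 15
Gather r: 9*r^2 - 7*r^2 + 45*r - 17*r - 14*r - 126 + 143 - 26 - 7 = 2*r^2 + 14*r - 16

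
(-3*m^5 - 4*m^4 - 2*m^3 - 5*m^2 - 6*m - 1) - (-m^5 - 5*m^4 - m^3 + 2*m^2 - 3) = -2*m^5 + m^4 - m^3 - 7*m^2 - 6*m + 2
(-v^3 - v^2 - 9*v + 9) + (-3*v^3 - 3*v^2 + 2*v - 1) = -4*v^3 - 4*v^2 - 7*v + 8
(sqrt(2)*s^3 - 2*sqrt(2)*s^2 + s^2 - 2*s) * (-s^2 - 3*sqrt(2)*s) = -sqrt(2)*s^5 - 7*s^4 + 2*sqrt(2)*s^4 - 3*sqrt(2)*s^3 + 14*s^3 + 6*sqrt(2)*s^2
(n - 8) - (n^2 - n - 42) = -n^2 + 2*n + 34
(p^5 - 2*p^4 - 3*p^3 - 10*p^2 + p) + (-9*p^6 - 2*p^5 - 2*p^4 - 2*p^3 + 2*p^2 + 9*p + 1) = -9*p^6 - p^5 - 4*p^4 - 5*p^3 - 8*p^2 + 10*p + 1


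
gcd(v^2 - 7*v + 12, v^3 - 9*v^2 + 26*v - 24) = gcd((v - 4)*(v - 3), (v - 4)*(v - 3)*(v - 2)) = v^2 - 7*v + 12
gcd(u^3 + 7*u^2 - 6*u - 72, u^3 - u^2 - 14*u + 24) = u^2 + u - 12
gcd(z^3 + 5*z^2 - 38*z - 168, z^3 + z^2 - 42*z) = z^2 + z - 42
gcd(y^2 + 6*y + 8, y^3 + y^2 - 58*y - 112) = y + 2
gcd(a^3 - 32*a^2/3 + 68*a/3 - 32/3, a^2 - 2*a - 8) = 1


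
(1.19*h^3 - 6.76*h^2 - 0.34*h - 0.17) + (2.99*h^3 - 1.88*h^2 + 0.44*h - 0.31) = 4.18*h^3 - 8.64*h^2 + 0.1*h - 0.48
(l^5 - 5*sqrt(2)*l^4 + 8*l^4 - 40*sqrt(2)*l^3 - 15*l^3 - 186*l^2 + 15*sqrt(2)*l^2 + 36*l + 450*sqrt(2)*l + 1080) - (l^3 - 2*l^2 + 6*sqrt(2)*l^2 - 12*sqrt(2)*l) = l^5 - 5*sqrt(2)*l^4 + 8*l^4 - 40*sqrt(2)*l^3 - 16*l^3 - 184*l^2 + 9*sqrt(2)*l^2 + 36*l + 462*sqrt(2)*l + 1080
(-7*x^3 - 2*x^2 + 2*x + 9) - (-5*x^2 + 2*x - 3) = -7*x^3 + 3*x^2 + 12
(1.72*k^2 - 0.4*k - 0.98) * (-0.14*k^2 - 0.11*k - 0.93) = -0.2408*k^4 - 0.1332*k^3 - 1.4184*k^2 + 0.4798*k + 0.9114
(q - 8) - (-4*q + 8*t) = 5*q - 8*t - 8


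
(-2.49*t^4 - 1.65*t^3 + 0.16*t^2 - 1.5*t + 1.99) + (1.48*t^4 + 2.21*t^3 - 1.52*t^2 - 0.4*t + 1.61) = -1.01*t^4 + 0.56*t^3 - 1.36*t^2 - 1.9*t + 3.6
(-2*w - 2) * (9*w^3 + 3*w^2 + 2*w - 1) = -18*w^4 - 24*w^3 - 10*w^2 - 2*w + 2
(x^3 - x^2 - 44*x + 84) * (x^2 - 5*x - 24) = x^5 - 6*x^4 - 63*x^3 + 328*x^2 + 636*x - 2016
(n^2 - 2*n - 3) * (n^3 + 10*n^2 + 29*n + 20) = n^5 + 8*n^4 + 6*n^3 - 68*n^2 - 127*n - 60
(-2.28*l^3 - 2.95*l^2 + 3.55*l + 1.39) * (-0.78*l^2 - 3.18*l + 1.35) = 1.7784*l^5 + 9.5514*l^4 + 3.534*l^3 - 16.3557*l^2 + 0.3723*l + 1.8765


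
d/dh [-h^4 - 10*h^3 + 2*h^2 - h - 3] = -4*h^3 - 30*h^2 + 4*h - 1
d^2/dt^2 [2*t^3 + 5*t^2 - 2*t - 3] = 12*t + 10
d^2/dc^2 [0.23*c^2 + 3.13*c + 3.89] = 0.460000000000000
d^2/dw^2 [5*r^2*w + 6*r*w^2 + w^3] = 12*r + 6*w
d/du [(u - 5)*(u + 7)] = 2*u + 2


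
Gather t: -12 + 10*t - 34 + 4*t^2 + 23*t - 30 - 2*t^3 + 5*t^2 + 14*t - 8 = -2*t^3 + 9*t^2 + 47*t - 84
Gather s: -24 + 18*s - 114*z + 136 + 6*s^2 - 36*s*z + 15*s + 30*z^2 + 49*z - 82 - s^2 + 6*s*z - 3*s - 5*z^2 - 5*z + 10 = 5*s^2 + s*(30 - 30*z) + 25*z^2 - 70*z + 40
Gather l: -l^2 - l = -l^2 - l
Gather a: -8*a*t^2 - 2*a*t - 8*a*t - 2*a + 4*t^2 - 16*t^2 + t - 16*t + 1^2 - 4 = a*(-8*t^2 - 10*t - 2) - 12*t^2 - 15*t - 3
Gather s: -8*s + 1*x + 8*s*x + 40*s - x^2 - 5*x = s*(8*x + 32) - x^2 - 4*x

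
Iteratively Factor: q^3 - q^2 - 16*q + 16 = (q - 1)*(q^2 - 16) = (q - 1)*(q + 4)*(q - 4)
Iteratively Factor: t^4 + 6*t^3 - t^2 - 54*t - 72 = (t + 2)*(t^3 + 4*t^2 - 9*t - 36) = (t + 2)*(t + 3)*(t^2 + t - 12) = (t - 3)*(t + 2)*(t + 3)*(t + 4)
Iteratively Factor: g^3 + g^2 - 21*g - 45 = (g - 5)*(g^2 + 6*g + 9) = (g - 5)*(g + 3)*(g + 3)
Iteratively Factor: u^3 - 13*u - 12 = (u - 4)*(u^2 + 4*u + 3) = (u - 4)*(u + 3)*(u + 1)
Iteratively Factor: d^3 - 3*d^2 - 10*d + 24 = (d - 4)*(d^2 + d - 6) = (d - 4)*(d - 2)*(d + 3)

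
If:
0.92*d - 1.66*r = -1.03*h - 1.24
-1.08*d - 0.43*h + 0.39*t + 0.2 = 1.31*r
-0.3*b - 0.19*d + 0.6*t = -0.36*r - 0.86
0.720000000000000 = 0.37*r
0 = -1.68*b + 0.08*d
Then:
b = -0.35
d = -7.45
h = 8.59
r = 1.95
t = -5.14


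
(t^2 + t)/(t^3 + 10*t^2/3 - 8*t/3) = 3*(t + 1)/(3*t^2 + 10*t - 8)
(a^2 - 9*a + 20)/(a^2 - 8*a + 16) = (a - 5)/(a - 4)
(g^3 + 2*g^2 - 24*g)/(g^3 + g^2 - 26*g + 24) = g/(g - 1)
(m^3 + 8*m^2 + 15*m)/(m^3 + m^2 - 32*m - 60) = m*(m + 3)/(m^2 - 4*m - 12)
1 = 1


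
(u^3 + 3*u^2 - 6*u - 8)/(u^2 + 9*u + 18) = (u^3 + 3*u^2 - 6*u - 8)/(u^2 + 9*u + 18)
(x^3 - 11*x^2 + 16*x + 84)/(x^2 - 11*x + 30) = (x^2 - 5*x - 14)/(x - 5)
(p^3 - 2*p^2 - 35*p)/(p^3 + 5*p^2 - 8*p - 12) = p*(p^2 - 2*p - 35)/(p^3 + 5*p^2 - 8*p - 12)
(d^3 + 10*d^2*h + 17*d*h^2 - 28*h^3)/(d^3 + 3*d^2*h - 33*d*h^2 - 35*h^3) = (d^2 + 3*d*h - 4*h^2)/(d^2 - 4*d*h - 5*h^2)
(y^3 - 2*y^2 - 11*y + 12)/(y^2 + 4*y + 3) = (y^2 - 5*y + 4)/(y + 1)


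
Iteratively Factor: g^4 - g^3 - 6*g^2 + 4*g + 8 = (g - 2)*(g^3 + g^2 - 4*g - 4) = (g - 2)^2*(g^2 + 3*g + 2) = (g - 2)^2*(g + 2)*(g + 1)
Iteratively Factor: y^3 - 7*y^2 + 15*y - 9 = (y - 3)*(y^2 - 4*y + 3) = (y - 3)^2*(y - 1)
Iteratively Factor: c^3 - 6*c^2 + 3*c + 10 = (c + 1)*(c^2 - 7*c + 10) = (c - 2)*(c + 1)*(c - 5)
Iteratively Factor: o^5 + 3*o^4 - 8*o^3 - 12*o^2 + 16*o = (o)*(o^4 + 3*o^3 - 8*o^2 - 12*o + 16) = o*(o + 4)*(o^3 - o^2 - 4*o + 4) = o*(o - 2)*(o + 4)*(o^2 + o - 2) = o*(o - 2)*(o - 1)*(o + 4)*(o + 2)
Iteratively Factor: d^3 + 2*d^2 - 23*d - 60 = (d + 3)*(d^2 - d - 20) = (d - 5)*(d + 3)*(d + 4)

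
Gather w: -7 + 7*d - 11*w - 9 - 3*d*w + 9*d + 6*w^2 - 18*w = 16*d + 6*w^2 + w*(-3*d - 29) - 16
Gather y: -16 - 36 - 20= -72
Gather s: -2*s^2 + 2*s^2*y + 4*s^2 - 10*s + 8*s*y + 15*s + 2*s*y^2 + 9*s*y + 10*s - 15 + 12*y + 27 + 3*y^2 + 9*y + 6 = s^2*(2*y + 2) + s*(2*y^2 + 17*y + 15) + 3*y^2 + 21*y + 18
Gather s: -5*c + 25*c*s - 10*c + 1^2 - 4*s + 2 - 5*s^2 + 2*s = -15*c - 5*s^2 + s*(25*c - 2) + 3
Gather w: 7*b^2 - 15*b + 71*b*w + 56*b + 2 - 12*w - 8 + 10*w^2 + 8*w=7*b^2 + 41*b + 10*w^2 + w*(71*b - 4) - 6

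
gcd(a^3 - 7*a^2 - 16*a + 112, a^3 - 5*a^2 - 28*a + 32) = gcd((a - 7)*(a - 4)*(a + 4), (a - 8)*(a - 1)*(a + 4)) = a + 4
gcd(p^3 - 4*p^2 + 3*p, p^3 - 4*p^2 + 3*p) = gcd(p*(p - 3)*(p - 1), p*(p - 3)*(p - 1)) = p^3 - 4*p^2 + 3*p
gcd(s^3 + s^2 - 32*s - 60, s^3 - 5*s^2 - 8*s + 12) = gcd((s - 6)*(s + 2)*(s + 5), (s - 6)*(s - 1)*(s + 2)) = s^2 - 4*s - 12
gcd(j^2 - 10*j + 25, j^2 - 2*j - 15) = j - 5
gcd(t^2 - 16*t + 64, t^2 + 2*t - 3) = 1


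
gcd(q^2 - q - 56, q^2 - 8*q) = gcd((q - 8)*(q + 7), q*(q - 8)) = q - 8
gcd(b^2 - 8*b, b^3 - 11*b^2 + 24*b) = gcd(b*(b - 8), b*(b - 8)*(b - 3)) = b^2 - 8*b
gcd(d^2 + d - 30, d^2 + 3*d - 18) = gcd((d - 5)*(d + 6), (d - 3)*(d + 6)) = d + 6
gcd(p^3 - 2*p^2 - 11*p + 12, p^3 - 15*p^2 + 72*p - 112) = p - 4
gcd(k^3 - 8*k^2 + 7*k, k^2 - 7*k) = k^2 - 7*k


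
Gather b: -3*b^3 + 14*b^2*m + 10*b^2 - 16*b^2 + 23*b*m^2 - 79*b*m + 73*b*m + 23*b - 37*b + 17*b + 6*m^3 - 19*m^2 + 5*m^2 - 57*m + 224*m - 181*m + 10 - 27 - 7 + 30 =-3*b^3 + b^2*(14*m - 6) + b*(23*m^2 - 6*m + 3) + 6*m^3 - 14*m^2 - 14*m + 6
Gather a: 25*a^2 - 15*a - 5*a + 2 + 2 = 25*a^2 - 20*a + 4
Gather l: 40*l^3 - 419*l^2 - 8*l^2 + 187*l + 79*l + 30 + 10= 40*l^3 - 427*l^2 + 266*l + 40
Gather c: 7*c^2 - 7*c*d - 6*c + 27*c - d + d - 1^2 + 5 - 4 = 7*c^2 + c*(21 - 7*d)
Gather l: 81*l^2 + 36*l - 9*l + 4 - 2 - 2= 81*l^2 + 27*l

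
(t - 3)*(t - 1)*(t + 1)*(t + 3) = t^4 - 10*t^2 + 9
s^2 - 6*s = s*(s - 6)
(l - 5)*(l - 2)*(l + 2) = l^3 - 5*l^2 - 4*l + 20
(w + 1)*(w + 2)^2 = w^3 + 5*w^2 + 8*w + 4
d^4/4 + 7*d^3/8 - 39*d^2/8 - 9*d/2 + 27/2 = (d/4 + 1/2)*(d - 3)*(d - 3/2)*(d + 6)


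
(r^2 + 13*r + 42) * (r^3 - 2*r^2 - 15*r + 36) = r^5 + 11*r^4 + r^3 - 243*r^2 - 162*r + 1512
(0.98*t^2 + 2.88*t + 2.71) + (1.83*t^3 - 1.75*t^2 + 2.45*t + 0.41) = 1.83*t^3 - 0.77*t^2 + 5.33*t + 3.12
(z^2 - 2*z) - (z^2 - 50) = 50 - 2*z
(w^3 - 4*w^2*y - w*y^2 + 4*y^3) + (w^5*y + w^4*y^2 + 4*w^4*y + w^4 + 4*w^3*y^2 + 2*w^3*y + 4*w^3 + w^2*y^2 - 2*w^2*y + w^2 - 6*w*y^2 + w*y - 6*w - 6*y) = w^5*y + w^4*y^2 + 4*w^4*y + w^4 + 4*w^3*y^2 + 2*w^3*y + 5*w^3 + w^2*y^2 - 6*w^2*y + w^2 - 7*w*y^2 + w*y - 6*w + 4*y^3 - 6*y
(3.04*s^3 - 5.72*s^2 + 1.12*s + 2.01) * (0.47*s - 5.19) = 1.4288*s^4 - 18.466*s^3 + 30.2132*s^2 - 4.8681*s - 10.4319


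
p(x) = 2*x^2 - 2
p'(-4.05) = -16.20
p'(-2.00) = -8.00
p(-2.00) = 6.00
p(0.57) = -1.35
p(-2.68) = 12.36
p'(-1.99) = -7.96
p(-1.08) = 0.33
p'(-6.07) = -24.28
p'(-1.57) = -6.28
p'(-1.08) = -4.32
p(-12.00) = 286.00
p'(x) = 4*x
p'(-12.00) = -48.00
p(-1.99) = 5.92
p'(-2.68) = -10.72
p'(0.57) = 2.28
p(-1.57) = 2.93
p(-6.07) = 71.69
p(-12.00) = 286.00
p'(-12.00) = -48.00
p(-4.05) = 30.80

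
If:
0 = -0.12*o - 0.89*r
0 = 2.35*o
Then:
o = 0.00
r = 0.00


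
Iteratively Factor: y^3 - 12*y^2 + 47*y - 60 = (y - 3)*(y^2 - 9*y + 20) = (y - 4)*(y - 3)*(y - 5)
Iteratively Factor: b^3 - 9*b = (b - 3)*(b^2 + 3*b) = (b - 3)*(b + 3)*(b)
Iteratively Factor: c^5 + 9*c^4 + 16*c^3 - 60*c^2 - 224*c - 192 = (c + 2)*(c^4 + 7*c^3 + 2*c^2 - 64*c - 96) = (c - 3)*(c + 2)*(c^3 + 10*c^2 + 32*c + 32) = (c - 3)*(c + 2)^2*(c^2 + 8*c + 16) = (c - 3)*(c + 2)^2*(c + 4)*(c + 4)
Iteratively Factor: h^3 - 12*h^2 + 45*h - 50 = (h - 2)*(h^2 - 10*h + 25) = (h - 5)*(h - 2)*(h - 5)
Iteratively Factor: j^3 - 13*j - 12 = (j + 1)*(j^2 - j - 12) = (j + 1)*(j + 3)*(j - 4)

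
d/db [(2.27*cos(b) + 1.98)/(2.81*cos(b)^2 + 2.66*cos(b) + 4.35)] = (6.3787*cos(b)^2 + 11.1276*cos(b) - 4.6077)*sin(b)/(7.8961*cos(b)^4 + 14.9492*cos(b)^3 + 31.5226*cos(b)^2 + 23.142*cos(b) + 18.9225)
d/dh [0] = 0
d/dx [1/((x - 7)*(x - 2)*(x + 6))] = (-(x - 7)*(x - 2) - (x - 7)*(x + 6) - (x - 2)*(x + 6))/((x - 7)^2*(x - 2)^2*(x + 6)^2)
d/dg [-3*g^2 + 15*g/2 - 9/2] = 15/2 - 6*g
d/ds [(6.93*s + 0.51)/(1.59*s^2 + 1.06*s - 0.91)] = (11.0187*s^2 + 7.3458*s - (3.18*s + 1.06)*(6.93*s + 0.51) - 6.3063)/(1.59*s^2 + 1.06*s - 0.91)^2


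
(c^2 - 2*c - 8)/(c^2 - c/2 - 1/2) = 2*(-c^2 + 2*c + 8)/(-2*c^2 + c + 1)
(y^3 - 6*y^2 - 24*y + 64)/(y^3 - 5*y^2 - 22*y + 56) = (y - 8)/(y - 7)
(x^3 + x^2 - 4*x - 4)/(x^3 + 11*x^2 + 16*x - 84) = (x^2 + 3*x + 2)/(x^2 + 13*x + 42)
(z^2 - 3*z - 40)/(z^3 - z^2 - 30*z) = (z - 8)/(z*(z - 6))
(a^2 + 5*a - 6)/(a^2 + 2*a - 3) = (a + 6)/(a + 3)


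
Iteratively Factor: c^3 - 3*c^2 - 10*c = (c)*(c^2 - 3*c - 10) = c*(c - 5)*(c + 2)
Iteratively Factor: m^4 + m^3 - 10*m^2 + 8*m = (m - 2)*(m^3 + 3*m^2 - 4*m) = (m - 2)*(m - 1)*(m^2 + 4*m) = m*(m - 2)*(m - 1)*(m + 4)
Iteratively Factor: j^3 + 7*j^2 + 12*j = (j)*(j^2 + 7*j + 12) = j*(j + 3)*(j + 4)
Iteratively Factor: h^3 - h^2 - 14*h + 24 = (h + 4)*(h^2 - 5*h + 6) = (h - 3)*(h + 4)*(h - 2)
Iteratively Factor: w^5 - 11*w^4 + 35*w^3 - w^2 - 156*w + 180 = (w - 2)*(w^4 - 9*w^3 + 17*w^2 + 33*w - 90) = (w - 5)*(w - 2)*(w^3 - 4*w^2 - 3*w + 18) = (w - 5)*(w - 2)*(w + 2)*(w^2 - 6*w + 9) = (w - 5)*(w - 3)*(w - 2)*(w + 2)*(w - 3)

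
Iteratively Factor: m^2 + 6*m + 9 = (m + 3)*(m + 3)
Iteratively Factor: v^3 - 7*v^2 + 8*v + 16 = (v - 4)*(v^2 - 3*v - 4) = (v - 4)*(v + 1)*(v - 4)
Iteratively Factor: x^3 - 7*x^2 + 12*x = (x)*(x^2 - 7*x + 12) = x*(x - 4)*(x - 3)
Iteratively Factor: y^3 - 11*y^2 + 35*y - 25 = (y - 5)*(y^2 - 6*y + 5) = (y - 5)^2*(y - 1)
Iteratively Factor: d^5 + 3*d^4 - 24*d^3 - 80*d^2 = (d)*(d^4 + 3*d^3 - 24*d^2 - 80*d) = d*(d + 4)*(d^3 - d^2 - 20*d) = d*(d + 4)^2*(d^2 - 5*d) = d^2*(d + 4)^2*(d - 5)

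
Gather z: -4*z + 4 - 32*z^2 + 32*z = -32*z^2 + 28*z + 4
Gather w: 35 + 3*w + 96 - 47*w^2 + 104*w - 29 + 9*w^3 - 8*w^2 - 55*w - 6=9*w^3 - 55*w^2 + 52*w + 96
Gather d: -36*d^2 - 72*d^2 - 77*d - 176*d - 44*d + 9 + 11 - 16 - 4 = -108*d^2 - 297*d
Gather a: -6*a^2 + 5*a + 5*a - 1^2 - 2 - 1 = -6*a^2 + 10*a - 4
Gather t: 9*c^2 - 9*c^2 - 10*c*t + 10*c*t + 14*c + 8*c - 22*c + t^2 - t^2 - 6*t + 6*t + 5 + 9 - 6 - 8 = 0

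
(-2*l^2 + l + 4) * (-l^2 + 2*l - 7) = 2*l^4 - 5*l^3 + 12*l^2 + l - 28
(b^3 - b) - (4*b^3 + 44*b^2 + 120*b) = -3*b^3 - 44*b^2 - 121*b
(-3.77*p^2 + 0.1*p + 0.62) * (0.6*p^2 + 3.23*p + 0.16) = -2.262*p^4 - 12.1171*p^3 + 0.0918*p^2 + 2.0186*p + 0.0992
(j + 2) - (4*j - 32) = 34 - 3*j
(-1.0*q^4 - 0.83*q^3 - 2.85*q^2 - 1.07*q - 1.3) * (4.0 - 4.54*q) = 4.54*q^5 - 0.2318*q^4 + 9.619*q^3 - 6.5422*q^2 + 1.622*q - 5.2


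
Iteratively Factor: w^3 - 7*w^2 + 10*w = (w - 5)*(w^2 - 2*w) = (w - 5)*(w - 2)*(w)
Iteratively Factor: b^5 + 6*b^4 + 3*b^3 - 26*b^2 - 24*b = (b + 3)*(b^4 + 3*b^3 - 6*b^2 - 8*b) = (b + 3)*(b + 4)*(b^3 - b^2 - 2*b) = (b - 2)*(b + 3)*(b + 4)*(b^2 + b) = b*(b - 2)*(b + 3)*(b + 4)*(b + 1)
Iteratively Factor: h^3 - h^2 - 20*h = (h + 4)*(h^2 - 5*h) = (h - 5)*(h + 4)*(h)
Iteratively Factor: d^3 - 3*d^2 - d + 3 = (d - 1)*(d^2 - 2*d - 3) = (d - 3)*(d - 1)*(d + 1)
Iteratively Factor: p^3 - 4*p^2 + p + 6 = (p - 3)*(p^2 - p - 2) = (p - 3)*(p - 2)*(p + 1)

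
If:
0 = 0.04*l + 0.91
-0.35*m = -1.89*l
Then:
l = -22.75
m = -122.85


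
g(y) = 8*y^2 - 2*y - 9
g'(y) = 16*y - 2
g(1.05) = -2.28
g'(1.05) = 14.80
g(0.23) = -9.04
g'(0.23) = 1.68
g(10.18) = 799.70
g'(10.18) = 160.88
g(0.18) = -9.10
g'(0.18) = 0.88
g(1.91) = 16.36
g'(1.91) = 28.56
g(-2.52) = 46.84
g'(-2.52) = -42.32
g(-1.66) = 16.36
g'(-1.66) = -28.56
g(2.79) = 47.69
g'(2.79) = 42.64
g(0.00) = -9.00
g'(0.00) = -2.00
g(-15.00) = 1821.00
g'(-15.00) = -242.00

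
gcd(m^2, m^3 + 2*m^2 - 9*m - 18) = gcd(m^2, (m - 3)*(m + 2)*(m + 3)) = 1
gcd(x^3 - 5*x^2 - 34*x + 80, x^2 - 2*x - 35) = x + 5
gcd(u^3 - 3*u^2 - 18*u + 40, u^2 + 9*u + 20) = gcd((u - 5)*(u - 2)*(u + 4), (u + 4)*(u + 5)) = u + 4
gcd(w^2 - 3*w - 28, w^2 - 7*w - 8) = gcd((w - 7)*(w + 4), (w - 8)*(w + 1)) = 1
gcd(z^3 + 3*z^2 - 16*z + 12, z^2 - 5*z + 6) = z - 2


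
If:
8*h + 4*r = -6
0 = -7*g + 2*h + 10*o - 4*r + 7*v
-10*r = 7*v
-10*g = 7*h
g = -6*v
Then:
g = 630/1151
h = -900/1151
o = 7239/11510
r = 147/2302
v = -105/1151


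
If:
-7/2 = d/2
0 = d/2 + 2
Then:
No Solution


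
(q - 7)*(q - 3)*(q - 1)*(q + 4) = q^4 - 7*q^3 - 13*q^2 + 103*q - 84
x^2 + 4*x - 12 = (x - 2)*(x + 6)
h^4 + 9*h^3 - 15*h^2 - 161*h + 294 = (h - 3)*(h - 2)*(h + 7)^2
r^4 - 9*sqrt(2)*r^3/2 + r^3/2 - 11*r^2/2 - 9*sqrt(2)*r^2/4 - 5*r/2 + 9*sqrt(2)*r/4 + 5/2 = (r - 1/2)*(r + 1)*(r - 5*sqrt(2))*(r + sqrt(2)/2)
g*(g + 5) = g^2 + 5*g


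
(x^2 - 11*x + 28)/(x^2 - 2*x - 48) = (-x^2 + 11*x - 28)/(-x^2 + 2*x + 48)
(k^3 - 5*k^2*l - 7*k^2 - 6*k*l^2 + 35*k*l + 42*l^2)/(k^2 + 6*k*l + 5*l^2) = (k^2 - 6*k*l - 7*k + 42*l)/(k + 5*l)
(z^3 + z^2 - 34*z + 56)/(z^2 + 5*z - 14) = z - 4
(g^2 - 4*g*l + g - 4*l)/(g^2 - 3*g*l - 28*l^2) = (-g^2 + 4*g*l - g + 4*l)/(-g^2 + 3*g*l + 28*l^2)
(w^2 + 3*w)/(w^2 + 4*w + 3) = w/(w + 1)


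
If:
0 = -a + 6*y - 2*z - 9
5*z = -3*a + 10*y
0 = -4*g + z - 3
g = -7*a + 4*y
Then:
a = 55/24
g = 25/24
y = 205/48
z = 43/6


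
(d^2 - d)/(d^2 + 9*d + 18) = d*(d - 1)/(d^2 + 9*d + 18)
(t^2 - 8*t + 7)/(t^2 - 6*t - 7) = (t - 1)/(t + 1)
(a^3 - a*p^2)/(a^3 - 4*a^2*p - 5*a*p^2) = (-a + p)/(-a + 5*p)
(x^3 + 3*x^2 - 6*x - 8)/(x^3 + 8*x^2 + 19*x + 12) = (x - 2)/(x + 3)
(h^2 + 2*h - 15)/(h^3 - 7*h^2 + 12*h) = (h + 5)/(h*(h - 4))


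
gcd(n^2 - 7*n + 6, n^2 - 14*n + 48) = n - 6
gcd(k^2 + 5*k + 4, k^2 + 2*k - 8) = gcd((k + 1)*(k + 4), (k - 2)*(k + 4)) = k + 4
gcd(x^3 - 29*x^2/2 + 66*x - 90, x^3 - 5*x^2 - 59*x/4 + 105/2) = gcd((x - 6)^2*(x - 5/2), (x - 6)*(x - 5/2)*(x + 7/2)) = x^2 - 17*x/2 + 15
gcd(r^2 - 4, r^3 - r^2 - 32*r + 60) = r - 2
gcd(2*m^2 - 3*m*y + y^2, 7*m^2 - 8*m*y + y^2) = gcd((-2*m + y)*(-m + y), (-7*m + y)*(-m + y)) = -m + y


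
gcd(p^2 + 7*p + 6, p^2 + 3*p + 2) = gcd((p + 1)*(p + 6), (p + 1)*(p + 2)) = p + 1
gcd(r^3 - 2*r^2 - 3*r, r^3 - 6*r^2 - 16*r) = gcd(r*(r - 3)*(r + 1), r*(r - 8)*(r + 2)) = r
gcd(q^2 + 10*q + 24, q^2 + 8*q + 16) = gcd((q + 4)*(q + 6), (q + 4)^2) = q + 4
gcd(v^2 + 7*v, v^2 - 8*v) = v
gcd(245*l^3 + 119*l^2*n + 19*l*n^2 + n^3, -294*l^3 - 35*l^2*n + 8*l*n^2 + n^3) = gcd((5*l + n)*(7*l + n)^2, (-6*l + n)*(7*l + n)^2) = 49*l^2 + 14*l*n + n^2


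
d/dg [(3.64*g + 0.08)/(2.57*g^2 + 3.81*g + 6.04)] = (-9.3548*g^2 - 0.411200000000001*g + 21.6808)/(6.6049*g^4 + 19.5834*g^3 + 45.5617*g^2 + 46.0248*g + 36.4816)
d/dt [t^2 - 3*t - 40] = 2*t - 3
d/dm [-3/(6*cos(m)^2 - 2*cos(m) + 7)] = 6*(1 - 6*cos(m))*sin(m)/(6*cos(m)^2 - 2*cos(m) + 7)^2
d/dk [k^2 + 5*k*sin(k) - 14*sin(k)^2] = 5*k*cos(k) + 2*k + 5*sin(k) - 14*sin(2*k)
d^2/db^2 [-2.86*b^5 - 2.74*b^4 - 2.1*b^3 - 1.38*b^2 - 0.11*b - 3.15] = -57.2*b^3 - 32.88*b^2 - 12.6*b - 2.76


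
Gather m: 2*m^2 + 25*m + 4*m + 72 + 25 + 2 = 2*m^2 + 29*m + 99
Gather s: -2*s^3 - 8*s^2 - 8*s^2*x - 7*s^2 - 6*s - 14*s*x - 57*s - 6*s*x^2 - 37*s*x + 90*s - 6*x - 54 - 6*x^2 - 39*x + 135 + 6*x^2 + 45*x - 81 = -2*s^3 + s^2*(-8*x - 15) + s*(-6*x^2 - 51*x + 27)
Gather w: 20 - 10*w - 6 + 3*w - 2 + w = 12 - 6*w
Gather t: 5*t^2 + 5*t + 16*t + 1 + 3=5*t^2 + 21*t + 4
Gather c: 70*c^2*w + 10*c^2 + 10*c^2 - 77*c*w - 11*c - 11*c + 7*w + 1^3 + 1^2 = c^2*(70*w + 20) + c*(-77*w - 22) + 7*w + 2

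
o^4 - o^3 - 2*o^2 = o^2*(o - 2)*(o + 1)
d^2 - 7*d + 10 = (d - 5)*(d - 2)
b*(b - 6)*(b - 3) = b^3 - 9*b^2 + 18*b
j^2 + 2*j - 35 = (j - 5)*(j + 7)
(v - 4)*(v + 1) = v^2 - 3*v - 4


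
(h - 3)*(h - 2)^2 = h^3 - 7*h^2 + 16*h - 12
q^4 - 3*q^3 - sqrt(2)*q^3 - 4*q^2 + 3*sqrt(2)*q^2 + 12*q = q*(q - 3)*(q - 2*sqrt(2))*(q + sqrt(2))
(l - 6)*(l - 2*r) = l^2 - 2*l*r - 6*l + 12*r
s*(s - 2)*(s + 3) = s^3 + s^2 - 6*s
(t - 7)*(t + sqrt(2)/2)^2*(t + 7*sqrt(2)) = t^4 - 7*t^3 + 8*sqrt(2)*t^3 - 56*sqrt(2)*t^2 + 29*t^2/2 - 203*t/2 + 7*sqrt(2)*t/2 - 49*sqrt(2)/2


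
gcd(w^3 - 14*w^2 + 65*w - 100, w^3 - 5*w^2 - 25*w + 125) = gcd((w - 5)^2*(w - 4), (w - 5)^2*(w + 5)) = w^2 - 10*w + 25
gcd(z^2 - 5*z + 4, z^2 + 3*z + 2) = 1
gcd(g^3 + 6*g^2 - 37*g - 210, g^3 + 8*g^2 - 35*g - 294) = g^2 + g - 42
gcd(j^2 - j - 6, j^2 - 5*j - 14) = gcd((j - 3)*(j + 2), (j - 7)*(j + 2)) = j + 2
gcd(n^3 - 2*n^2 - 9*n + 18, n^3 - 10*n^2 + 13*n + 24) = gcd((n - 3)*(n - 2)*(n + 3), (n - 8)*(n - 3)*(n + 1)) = n - 3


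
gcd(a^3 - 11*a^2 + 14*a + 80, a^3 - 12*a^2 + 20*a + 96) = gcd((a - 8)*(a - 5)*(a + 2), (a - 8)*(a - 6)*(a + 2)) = a^2 - 6*a - 16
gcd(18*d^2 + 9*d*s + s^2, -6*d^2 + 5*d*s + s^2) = 6*d + s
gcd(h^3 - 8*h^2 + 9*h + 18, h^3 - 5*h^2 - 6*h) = h^2 - 5*h - 6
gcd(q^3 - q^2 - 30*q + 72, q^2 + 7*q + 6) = q + 6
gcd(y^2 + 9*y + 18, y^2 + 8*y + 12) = y + 6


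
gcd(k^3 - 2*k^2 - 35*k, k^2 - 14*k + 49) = k - 7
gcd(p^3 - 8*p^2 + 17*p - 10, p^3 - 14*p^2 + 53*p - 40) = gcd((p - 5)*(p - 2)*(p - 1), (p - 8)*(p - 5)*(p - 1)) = p^2 - 6*p + 5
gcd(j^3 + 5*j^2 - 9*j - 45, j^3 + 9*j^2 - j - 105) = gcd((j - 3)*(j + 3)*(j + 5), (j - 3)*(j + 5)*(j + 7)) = j^2 + 2*j - 15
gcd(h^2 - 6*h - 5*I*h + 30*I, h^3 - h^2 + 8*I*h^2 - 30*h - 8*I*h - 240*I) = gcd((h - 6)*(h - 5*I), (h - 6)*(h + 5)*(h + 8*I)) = h - 6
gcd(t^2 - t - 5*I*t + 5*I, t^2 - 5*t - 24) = 1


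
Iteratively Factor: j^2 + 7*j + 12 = (j + 3)*(j + 4)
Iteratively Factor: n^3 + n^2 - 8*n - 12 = (n + 2)*(n^2 - n - 6) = (n - 3)*(n + 2)*(n + 2)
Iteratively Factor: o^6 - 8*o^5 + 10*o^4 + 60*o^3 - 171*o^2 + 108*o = (o - 4)*(o^5 - 4*o^4 - 6*o^3 + 36*o^2 - 27*o) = o*(o - 4)*(o^4 - 4*o^3 - 6*o^2 + 36*o - 27) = o*(o - 4)*(o + 3)*(o^3 - 7*o^2 + 15*o - 9) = o*(o - 4)*(o - 3)*(o + 3)*(o^2 - 4*o + 3) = o*(o - 4)*(o - 3)*(o - 1)*(o + 3)*(o - 3)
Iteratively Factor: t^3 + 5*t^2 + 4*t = (t + 1)*(t^2 + 4*t) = t*(t + 1)*(t + 4)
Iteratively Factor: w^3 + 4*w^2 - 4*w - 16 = (w + 2)*(w^2 + 2*w - 8) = (w - 2)*(w + 2)*(w + 4)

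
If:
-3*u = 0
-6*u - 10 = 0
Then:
No Solution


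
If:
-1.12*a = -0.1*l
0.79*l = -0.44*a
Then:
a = 0.00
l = 0.00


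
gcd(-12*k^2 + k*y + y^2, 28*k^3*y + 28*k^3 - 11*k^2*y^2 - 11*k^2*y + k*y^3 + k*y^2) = 1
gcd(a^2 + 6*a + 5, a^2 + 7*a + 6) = a + 1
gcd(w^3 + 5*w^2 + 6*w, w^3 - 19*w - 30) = w^2 + 5*w + 6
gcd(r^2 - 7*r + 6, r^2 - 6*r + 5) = r - 1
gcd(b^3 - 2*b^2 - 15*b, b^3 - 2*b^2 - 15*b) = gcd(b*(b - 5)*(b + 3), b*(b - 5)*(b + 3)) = b^3 - 2*b^2 - 15*b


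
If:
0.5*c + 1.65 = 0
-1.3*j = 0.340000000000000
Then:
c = -3.30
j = -0.26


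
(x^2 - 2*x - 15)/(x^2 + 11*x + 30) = (x^2 - 2*x - 15)/(x^2 + 11*x + 30)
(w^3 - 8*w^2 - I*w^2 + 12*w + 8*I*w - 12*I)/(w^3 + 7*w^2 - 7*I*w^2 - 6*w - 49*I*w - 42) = (w^2 - 8*w + 12)/(w^2 + w*(7 - 6*I) - 42*I)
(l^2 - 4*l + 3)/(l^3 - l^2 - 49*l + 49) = (l - 3)/(l^2 - 49)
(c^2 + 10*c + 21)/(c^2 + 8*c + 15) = (c + 7)/(c + 5)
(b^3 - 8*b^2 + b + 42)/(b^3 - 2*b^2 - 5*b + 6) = (b - 7)/(b - 1)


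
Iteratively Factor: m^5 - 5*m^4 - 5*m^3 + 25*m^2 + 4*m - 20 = (m + 2)*(m^4 - 7*m^3 + 9*m^2 + 7*m - 10) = (m - 1)*(m + 2)*(m^3 - 6*m^2 + 3*m + 10) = (m - 1)*(m + 1)*(m + 2)*(m^2 - 7*m + 10) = (m - 2)*(m - 1)*(m + 1)*(m + 2)*(m - 5)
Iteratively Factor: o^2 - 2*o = (o)*(o - 2)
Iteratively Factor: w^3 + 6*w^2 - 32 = (w - 2)*(w^2 + 8*w + 16) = (w - 2)*(w + 4)*(w + 4)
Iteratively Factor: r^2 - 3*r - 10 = (r - 5)*(r + 2)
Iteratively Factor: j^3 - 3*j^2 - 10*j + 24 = (j - 2)*(j^2 - j - 12) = (j - 4)*(j - 2)*(j + 3)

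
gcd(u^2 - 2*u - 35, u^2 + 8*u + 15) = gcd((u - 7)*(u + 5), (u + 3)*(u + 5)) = u + 5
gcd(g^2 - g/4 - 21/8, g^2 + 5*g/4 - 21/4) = g - 7/4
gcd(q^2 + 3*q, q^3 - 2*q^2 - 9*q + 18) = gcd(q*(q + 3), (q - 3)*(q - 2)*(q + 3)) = q + 3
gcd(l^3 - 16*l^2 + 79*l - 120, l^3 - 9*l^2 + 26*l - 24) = l - 3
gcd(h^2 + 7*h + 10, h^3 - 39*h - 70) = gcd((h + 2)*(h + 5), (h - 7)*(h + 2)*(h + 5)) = h^2 + 7*h + 10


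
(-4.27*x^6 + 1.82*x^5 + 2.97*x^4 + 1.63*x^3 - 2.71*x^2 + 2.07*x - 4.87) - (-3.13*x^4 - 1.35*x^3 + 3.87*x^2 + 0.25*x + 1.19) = -4.27*x^6 + 1.82*x^5 + 6.1*x^4 + 2.98*x^3 - 6.58*x^2 + 1.82*x - 6.06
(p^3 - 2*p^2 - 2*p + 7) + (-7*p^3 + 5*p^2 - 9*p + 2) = -6*p^3 + 3*p^2 - 11*p + 9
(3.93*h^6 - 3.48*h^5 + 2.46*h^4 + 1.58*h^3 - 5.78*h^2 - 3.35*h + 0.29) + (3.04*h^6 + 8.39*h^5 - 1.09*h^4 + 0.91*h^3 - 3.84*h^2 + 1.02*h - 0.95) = 6.97*h^6 + 4.91*h^5 + 1.37*h^4 + 2.49*h^3 - 9.62*h^2 - 2.33*h - 0.66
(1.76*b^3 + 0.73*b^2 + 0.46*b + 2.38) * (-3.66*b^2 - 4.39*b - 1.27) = -6.4416*b^5 - 10.3982*b^4 - 7.1235*b^3 - 11.6573*b^2 - 11.0324*b - 3.0226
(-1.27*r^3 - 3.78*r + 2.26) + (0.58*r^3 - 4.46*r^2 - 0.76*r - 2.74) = -0.69*r^3 - 4.46*r^2 - 4.54*r - 0.48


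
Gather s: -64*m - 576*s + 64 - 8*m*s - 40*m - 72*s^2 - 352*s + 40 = -104*m - 72*s^2 + s*(-8*m - 928) + 104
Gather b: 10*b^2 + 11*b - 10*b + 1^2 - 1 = 10*b^2 + b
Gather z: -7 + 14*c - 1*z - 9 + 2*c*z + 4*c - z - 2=18*c + z*(2*c - 2) - 18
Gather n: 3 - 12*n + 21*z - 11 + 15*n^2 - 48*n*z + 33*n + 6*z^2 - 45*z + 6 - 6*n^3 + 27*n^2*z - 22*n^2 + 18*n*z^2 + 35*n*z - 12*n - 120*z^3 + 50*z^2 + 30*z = -6*n^3 + n^2*(27*z - 7) + n*(18*z^2 - 13*z + 9) - 120*z^3 + 56*z^2 + 6*z - 2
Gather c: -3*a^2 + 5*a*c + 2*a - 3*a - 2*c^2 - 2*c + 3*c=-3*a^2 - a - 2*c^2 + c*(5*a + 1)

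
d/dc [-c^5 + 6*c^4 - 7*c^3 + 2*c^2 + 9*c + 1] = -5*c^4 + 24*c^3 - 21*c^2 + 4*c + 9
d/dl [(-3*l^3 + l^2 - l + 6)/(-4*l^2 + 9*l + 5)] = (12*l^4 - 54*l^3 - 40*l^2 + 58*l - 59)/(16*l^4 - 72*l^3 + 41*l^2 + 90*l + 25)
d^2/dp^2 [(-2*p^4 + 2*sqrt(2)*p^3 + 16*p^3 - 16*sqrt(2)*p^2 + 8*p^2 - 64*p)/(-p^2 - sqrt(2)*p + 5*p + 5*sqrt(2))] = 4*(p^6 - 15*p^5 + 3*sqrt(2)*p^5 - 45*sqrt(2)*p^4 + 81*p^4 - 290*p^3 + 257*sqrt(2)*p^3 - 630*sqrt(2)*p^2 + 630*p^2 - 1200*p + 330*sqrt(2)*p - 400*sqrt(2) + 120)/(p^6 - 15*p^5 + 3*sqrt(2)*p^5 - 45*sqrt(2)*p^4 + 81*p^4 - 215*p^3 + 227*sqrt(2)*p^3 - 405*sqrt(2)*p^2 + 450*p^2 - 750*p + 150*sqrt(2)*p - 250*sqrt(2))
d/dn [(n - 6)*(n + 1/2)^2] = (2*n + 1)*(6*n - 23)/4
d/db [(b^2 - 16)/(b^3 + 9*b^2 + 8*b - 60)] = (-b^4 + 56*b^2 + 168*b + 128)/(b^6 + 18*b^5 + 97*b^4 + 24*b^3 - 1016*b^2 - 960*b + 3600)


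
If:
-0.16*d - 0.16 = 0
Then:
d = -1.00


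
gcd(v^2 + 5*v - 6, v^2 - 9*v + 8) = v - 1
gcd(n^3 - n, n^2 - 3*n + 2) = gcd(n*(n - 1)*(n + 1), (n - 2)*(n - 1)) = n - 1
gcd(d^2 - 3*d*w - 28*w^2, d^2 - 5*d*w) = 1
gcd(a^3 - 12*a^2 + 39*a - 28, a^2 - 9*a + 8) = a - 1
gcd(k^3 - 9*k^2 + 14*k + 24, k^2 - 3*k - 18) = k - 6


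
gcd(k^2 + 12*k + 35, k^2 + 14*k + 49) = k + 7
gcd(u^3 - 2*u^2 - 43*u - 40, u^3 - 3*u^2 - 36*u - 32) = u^2 - 7*u - 8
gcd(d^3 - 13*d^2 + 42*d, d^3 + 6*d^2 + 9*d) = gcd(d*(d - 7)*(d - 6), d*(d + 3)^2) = d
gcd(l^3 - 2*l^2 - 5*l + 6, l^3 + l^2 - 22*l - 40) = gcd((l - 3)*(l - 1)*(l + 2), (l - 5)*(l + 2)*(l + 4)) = l + 2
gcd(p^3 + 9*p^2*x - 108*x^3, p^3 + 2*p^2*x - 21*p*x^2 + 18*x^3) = -p^2 - 3*p*x + 18*x^2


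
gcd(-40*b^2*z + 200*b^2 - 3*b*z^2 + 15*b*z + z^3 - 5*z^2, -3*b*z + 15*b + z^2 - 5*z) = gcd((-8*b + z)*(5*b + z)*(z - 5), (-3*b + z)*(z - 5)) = z - 5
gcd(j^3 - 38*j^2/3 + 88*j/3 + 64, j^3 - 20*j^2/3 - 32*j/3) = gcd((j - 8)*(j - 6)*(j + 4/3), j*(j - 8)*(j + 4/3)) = j^2 - 20*j/3 - 32/3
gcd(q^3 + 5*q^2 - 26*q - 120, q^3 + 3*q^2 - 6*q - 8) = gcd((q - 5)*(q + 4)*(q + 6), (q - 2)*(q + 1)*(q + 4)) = q + 4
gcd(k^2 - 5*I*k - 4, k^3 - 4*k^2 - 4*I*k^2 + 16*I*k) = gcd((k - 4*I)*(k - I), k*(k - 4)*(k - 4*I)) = k - 4*I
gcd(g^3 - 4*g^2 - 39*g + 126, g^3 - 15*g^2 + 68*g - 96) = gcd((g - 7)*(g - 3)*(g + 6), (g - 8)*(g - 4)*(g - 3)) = g - 3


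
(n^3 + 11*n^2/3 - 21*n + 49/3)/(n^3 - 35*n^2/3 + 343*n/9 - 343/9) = 3*(n^2 + 6*n - 7)/(3*n^2 - 28*n + 49)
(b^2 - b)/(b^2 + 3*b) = (b - 1)/(b + 3)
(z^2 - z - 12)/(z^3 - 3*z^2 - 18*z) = (z - 4)/(z*(z - 6))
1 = 1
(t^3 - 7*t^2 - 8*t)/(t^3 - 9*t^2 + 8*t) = (t + 1)/(t - 1)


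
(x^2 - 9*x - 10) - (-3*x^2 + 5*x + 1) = 4*x^2 - 14*x - 11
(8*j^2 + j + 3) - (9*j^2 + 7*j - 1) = -j^2 - 6*j + 4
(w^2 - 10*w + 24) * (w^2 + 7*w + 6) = w^4 - 3*w^3 - 40*w^2 + 108*w + 144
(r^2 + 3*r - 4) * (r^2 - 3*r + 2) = r^4 - 11*r^2 + 18*r - 8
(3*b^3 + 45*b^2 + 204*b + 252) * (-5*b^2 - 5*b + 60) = -15*b^5 - 240*b^4 - 1065*b^3 + 420*b^2 + 10980*b + 15120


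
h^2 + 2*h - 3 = (h - 1)*(h + 3)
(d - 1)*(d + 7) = d^2 + 6*d - 7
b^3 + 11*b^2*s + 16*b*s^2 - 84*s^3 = (b - 2*s)*(b + 6*s)*(b + 7*s)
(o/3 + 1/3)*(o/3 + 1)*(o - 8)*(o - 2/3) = o^4/9 - 14*o^3/27 - 79*o^2/27 - 14*o/27 + 16/9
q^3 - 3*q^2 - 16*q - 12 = (q - 6)*(q + 1)*(q + 2)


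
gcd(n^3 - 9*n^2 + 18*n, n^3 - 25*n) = n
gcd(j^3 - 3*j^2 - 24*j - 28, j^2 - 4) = j + 2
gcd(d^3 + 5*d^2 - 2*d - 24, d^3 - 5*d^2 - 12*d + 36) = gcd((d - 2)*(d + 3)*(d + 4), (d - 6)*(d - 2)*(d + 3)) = d^2 + d - 6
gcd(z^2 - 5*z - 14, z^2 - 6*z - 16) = z + 2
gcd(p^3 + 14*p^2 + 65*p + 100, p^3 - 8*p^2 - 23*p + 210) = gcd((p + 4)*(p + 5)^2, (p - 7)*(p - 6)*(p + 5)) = p + 5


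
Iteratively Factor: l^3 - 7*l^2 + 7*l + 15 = (l - 3)*(l^2 - 4*l - 5) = (l - 5)*(l - 3)*(l + 1)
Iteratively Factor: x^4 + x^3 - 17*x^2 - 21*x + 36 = (x - 1)*(x^3 + 2*x^2 - 15*x - 36) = (x - 1)*(x + 3)*(x^2 - x - 12) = (x - 4)*(x - 1)*(x + 3)*(x + 3)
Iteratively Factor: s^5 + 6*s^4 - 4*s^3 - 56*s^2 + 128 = (s + 4)*(s^4 + 2*s^3 - 12*s^2 - 8*s + 32) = (s - 2)*(s + 4)*(s^3 + 4*s^2 - 4*s - 16) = (s - 2)^2*(s + 4)*(s^2 + 6*s + 8) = (s - 2)^2*(s + 2)*(s + 4)*(s + 4)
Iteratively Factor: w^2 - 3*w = (w - 3)*(w)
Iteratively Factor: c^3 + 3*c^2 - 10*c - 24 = (c + 2)*(c^2 + c - 12) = (c + 2)*(c + 4)*(c - 3)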